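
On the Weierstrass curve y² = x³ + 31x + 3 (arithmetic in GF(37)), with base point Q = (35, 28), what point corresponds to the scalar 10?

(23, 9)

Double-and-add on 10 = (1010)₂. Start with Q = (35, 28) for the leading 1-bit.
double: tangent at (35, 28): λ = (3·35² + 31)/(2·28) ≡ 6/19. 19⁻¹ ≡ 2 (mod 37), so λ ≡ 6·2 ≡ 12.
  x = λ² - 35 - 35 = 144 - 70 ≡ 0; y = λ·(35 - 0) - 28 ≡ 22. → (0, 22)
double: tangent at (0, 22): λ = (3·0² + 31)/(2·22) ≡ 31/7. 7⁻¹ ≡ 16 (mod 37) since 7·16 = 112 ≡ 1, so λ ≡ 31·16 ≡ 15.
  x = λ² - 0 - 0 = 225 - 0 ≡ 3; y = λ·(0 - 3) - 22 ≡ 7. → (3, 7)
add Q: (3, 7) + (35, 28). λ = (28 - 7)/(35 - 3) ≡ 21/32 mod 37. 32⁻¹ ≡ 22 (mod 37) since 32·22 = 704 ≡ 1, so λ ≡ 18.
  x = λ² - 3 - 35 = 324 - 38 ≡ 27; y = λ·(3 - 27) - 7 ≡ 5. → (27, 5)
double: tangent at (27, 5): λ = (3·27² + 31)/(2·5) ≡ 35/10. 10⁻¹ ≡ 26 (mod 37), so λ ≡ 35·26 ≡ 22.
  x = λ² - 27 - 27 = 484 - 54 ≡ 23; y = λ·(27 - 23) - 5 ≡ 9. → (23, 9)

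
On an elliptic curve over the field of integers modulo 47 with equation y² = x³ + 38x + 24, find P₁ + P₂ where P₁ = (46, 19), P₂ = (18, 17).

(46, 19) + (18, 17). λ = (17 - 19)/(18 - 46) ≡ 45/19 mod 47. 19⁻¹ ≡ 5 (mod 47) since 19·5 = 95 ≡ 1, so λ ≡ 37.
  x = λ² - 46 - 18 = 1369 - 64 ≡ 36; y = λ·(46 - 36) - 19 ≡ 22. → (36, 22)

(36, 22)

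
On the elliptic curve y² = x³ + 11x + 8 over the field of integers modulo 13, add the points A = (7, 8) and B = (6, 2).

(10, 0)

(7, 8) + (6, 2). λ = (2 - 8)/(6 - 7) ≡ 7/12 mod 13. 12⁻¹ ≡ 12 (mod 13) since 12·12 = 144 ≡ 1, so λ ≡ 6.
  x = λ² - 7 - 6 = 36 - 13 ≡ 10; y = λ·(7 - 10) - 8 ≡ 0. → (10, 0)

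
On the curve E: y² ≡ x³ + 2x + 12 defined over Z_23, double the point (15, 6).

tangent at (15, 6): λ = (3·15² + 2)/(2·6) ≡ 10/12. 12⁻¹ ≡ 2 (mod 23), so λ ≡ 10·2 ≡ 20.
  x = λ² - 15 - 15 = 400 - 30 ≡ 2; y = λ·(15 - 2) - 6 ≡ 1. → (2, 1)

(2, 1)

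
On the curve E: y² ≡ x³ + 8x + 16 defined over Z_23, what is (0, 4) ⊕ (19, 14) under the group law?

(0, 4) + (19, 14). λ = (14 - 4)/(19 - 0) ≡ 10/19 mod 23. 19⁻¹ ≡ 17 (mod 23), so λ ≡ 9.
  x = λ² - 0 - 19 = 81 - 19 ≡ 16; y = λ·(0 - 16) - 4 ≡ 13. → (16, 13)

(16, 13)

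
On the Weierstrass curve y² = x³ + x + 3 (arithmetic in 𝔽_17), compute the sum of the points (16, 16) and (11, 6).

(16, 16) + (11, 6). λ = (6 - 16)/(11 - 16) ≡ 7/12 mod 17. 12⁻¹ ≡ 10 (mod 17), so λ ≡ 2.
  x = λ² - 16 - 11 = 4 - 27 ≡ 11; y = λ·(16 - 11) - 16 ≡ 11. → (11, 11)

(11, 11)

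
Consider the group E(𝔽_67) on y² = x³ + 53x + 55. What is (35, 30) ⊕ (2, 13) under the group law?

(47, 43)

(35, 30) + (2, 13). λ = (13 - 30)/(2 - 35) ≡ 50/34 mod 67. 34⁻¹ ≡ 2 (mod 67), so λ ≡ 33.
  x = λ² - 35 - 2 = 1089 - 37 ≡ 47; y = λ·(35 - 47) - 30 ≡ 43. → (47, 43)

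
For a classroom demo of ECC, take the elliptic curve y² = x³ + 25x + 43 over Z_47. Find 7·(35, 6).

Write G = (35, 6).
Double-and-add on 7 = (111)₂. Start with G = (35, 6) for the leading 1-bit.
double: tangent at (35, 6): λ = (3·35² + 25)/(2·6) ≡ 34/12. 12⁻¹ ≡ 4 (mod 47) since 12·4 = 48 ≡ 1, so λ ≡ 34·4 ≡ 42.
  x = λ² - 35 - 35 = 1764 - 70 ≡ 2; y = λ·(35 - 2) - 6 ≡ 17. → (2, 17)
add G: (2, 17) + (35, 6). λ = (6 - 17)/(35 - 2) ≡ 36/33 mod 47. 33⁻¹ ≡ 10 (mod 47), so λ ≡ 31.
  x = λ² - 2 - 35 = 961 - 37 ≡ 31; y = λ·(2 - 31) - 17 ≡ 24. → (31, 24)
double: tangent at (31, 24): λ = (3·31² + 25)/(2·24) ≡ 41/1. 1⁻¹ ≡ 1 (mod 47), so λ ≡ 41·1 ≡ 41.
  x = λ² - 31 - 31 = 1681 - 62 ≡ 21; y = λ·(31 - 21) - 24 ≡ 10. → (21, 10)
add G: (21, 10) + (35, 6). λ = (6 - 10)/(35 - 21) ≡ 43/14 mod 47. 14⁻¹ ≡ 37 (mod 47) since 14·37 = 518 ≡ 1, so λ ≡ 40.
  x = λ² - 21 - 35 = 1600 - 56 ≡ 40; y = λ·(21 - 40) - 10 ≡ 29. → (40, 29)

(40, 29)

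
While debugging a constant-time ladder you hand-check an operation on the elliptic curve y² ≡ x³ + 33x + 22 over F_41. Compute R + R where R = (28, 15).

(22, 11)

tangent at (28, 15): λ = (3·28² + 33)/(2·15) ≡ 7/30. 30⁻¹ ≡ 26 (mod 41), so λ ≡ 7·26 ≡ 18.
  x = λ² - 28 - 28 = 324 - 56 ≡ 22; y = λ·(28 - 22) - 15 ≡ 11. → (22, 11)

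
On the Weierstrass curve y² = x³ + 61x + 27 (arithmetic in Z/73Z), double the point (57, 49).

(20, 7)

tangent at (57, 49): λ = (3·57² + 61)/(2·49) ≡ 26/25. 25⁻¹ ≡ 38 (mod 73), so λ ≡ 26·38 ≡ 39.
  x = λ² - 57 - 57 = 1521 - 114 ≡ 20; y = λ·(57 - 20) - 49 ≡ 7. → (20, 7)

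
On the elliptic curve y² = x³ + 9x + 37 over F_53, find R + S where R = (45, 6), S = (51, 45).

(39, 33)

(45, 6) + (51, 45). λ = (45 - 6)/(51 - 45) ≡ 39/6 mod 53. 6⁻¹ ≡ 9 (mod 53), so λ ≡ 33.
  x = λ² - 45 - 51 = 1089 - 96 ≡ 39; y = λ·(45 - 39) - 6 ≡ 33. → (39, 33)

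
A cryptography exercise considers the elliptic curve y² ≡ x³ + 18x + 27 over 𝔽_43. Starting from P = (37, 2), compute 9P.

(19, 2)

Repeated addition: build up to 9P.
2P: tangent at (37, 2): λ = (3·37² + 18)/(2·2) ≡ 40/4. 4⁻¹ ≡ 11 (mod 43) since 4·11 = 44 ≡ 1, so λ ≡ 40·11 ≡ 10.
  x = λ² - 37 - 37 = 100 - 74 ≡ 26; y = λ·(37 - 26) - 2 ≡ 22. → (26, 22)
3P: (26, 22) + (37, 2). λ = (2 - 22)/(37 - 26) ≡ 23/11 mod 43. 11⁻¹ ≡ 4 (mod 43), so λ ≡ 6.
  x = λ² - 26 - 37 = 36 - 63 ≡ 16; y = λ·(26 - 16) - 22 ≡ 38. → (16, 38)
4P: (16, 38) + (37, 2). λ = (2 - 38)/(37 - 16) ≡ 7/21 mod 43. 21⁻¹ ≡ 41 (mod 43), so λ ≡ 29.
  x = λ² - 16 - 37 = 841 - 53 ≡ 14; y = λ·(16 - 14) - 38 ≡ 20. → (14, 20)
5P: (14, 20) + (37, 2). λ = (2 - 20)/(37 - 14) ≡ 25/23 mod 43. 23⁻¹ ≡ 15 (mod 43) since 23·15 = 345 ≡ 1, so λ ≡ 31.
  x = λ² - 14 - 37 = 961 - 51 ≡ 7; y = λ·(14 - 7) - 20 ≡ 25. → (7, 25)
6P: (7, 25) + (37, 2). λ = (2 - 25)/(37 - 7) ≡ 20/30 mod 43. 30⁻¹ ≡ 33 (mod 43), so λ ≡ 15.
  x = λ² - 7 - 37 = 225 - 44 ≡ 9; y = λ·(7 - 9) - 25 ≡ 31. → (9, 31)
7P: (9, 31) + (37, 2). λ = (2 - 31)/(37 - 9) ≡ 14/28 mod 43. 28⁻¹ ≡ 20 (mod 43) since 28·20 = 560 ≡ 1, so λ ≡ 22.
  x = λ² - 9 - 37 = 484 - 46 ≡ 8; y = λ·(9 - 8) - 31 ≡ 34. → (8, 34)
8P: (8, 34) + (37, 2). λ = (2 - 34)/(37 - 8) ≡ 11/29 mod 43. 29⁻¹ ≡ 3 (mod 43) since 29·3 = 87 ≡ 1, so λ ≡ 33.
  x = λ² - 8 - 37 = 1089 - 45 ≡ 12; y = λ·(8 - 12) - 34 ≡ 6. → (12, 6)
9P: (12, 6) + (37, 2). λ = (2 - 6)/(37 - 12) ≡ 39/25 mod 43. 25⁻¹ ≡ 31 (mod 43), so λ ≡ 5.
  x = λ² - 12 - 37 = 25 - 49 ≡ 19; y = λ·(12 - 19) - 6 ≡ 2. → (19, 2)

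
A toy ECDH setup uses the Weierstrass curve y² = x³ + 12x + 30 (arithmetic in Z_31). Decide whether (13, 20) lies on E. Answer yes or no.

y² = 20² ≡ 28; x³ + 12x + 30 = 2383 ≡ 27 (mod 31). 28 ≠ 27.

no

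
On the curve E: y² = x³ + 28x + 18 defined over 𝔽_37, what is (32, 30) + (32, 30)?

(36, 10)

tangent at (32, 30): λ = (3·32² + 28)/(2·30) ≡ 29/23. 23⁻¹ ≡ 29 (mod 37) since 23·29 = 667 ≡ 1, so λ ≡ 29·29 ≡ 27.
  x = λ² - 32 - 32 = 729 - 64 ≡ 36; y = λ·(32 - 36) - 30 ≡ 10. → (36, 10)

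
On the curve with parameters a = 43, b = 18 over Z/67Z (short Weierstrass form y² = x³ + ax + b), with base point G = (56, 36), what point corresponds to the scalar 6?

(6, 36)

Repeated addition: build up to 6G.
2G: tangent at (56, 36): λ = (3·56² + 43)/(2·36) ≡ 4/5. 5⁻¹ ≡ 27 (mod 67), so λ ≡ 4·27 ≡ 41.
  x = λ² - 56 - 56 = 1681 - 112 ≡ 28; y = λ·(56 - 28) - 36 ≡ 40. → (28, 40)
3G: (28, 40) + (56, 36). λ = (36 - 40)/(56 - 28) ≡ 63/28 mod 67. 28⁻¹ ≡ 12 (mod 67) since 28·12 = 336 ≡ 1, so λ ≡ 19.
  x = λ² - 28 - 56 = 361 - 84 ≡ 9; y = λ·(28 - 9) - 40 ≡ 53. → (9, 53)
4G: (9, 53) + (56, 36). λ = (36 - 53)/(56 - 9) ≡ 50/47 mod 67. 47⁻¹ ≡ 10 (mod 67) since 47·10 = 470 ≡ 1, so λ ≡ 31.
  x = λ² - 9 - 56 = 961 - 65 ≡ 25; y = λ·(9 - 25) - 53 ≡ 54. → (25, 54)
5G: (25, 54) + (56, 36). λ = (36 - 54)/(56 - 25) ≡ 49/31 mod 67. 31⁻¹ ≡ 13 (mod 67), so λ ≡ 34.
  x = λ² - 25 - 56 = 1156 - 81 ≡ 3; y = λ·(25 - 3) - 54 ≡ 24. → (3, 24)
6G: (3, 24) + (56, 36). λ = (36 - 24)/(56 - 3) ≡ 12/53 mod 67. 53⁻¹ ≡ 43 (mod 67) since 53·43 = 2279 ≡ 1, so λ ≡ 47.
  x = λ² - 3 - 56 = 2209 - 59 ≡ 6; y = λ·(3 - 6) - 24 ≡ 36. → (6, 36)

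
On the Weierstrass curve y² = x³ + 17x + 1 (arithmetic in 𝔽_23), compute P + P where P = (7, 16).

tangent at (7, 16): λ = (3·7² + 17)/(2·16) ≡ 3/9. 9⁻¹ ≡ 18 (mod 23), so λ ≡ 3·18 ≡ 8.
  x = λ² - 7 - 7 = 64 - 14 ≡ 4; y = λ·(7 - 4) - 16 ≡ 8. → (4, 8)

(4, 8)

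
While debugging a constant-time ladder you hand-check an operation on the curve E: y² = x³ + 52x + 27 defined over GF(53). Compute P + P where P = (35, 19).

(46, 50)

tangent at (35, 19): λ = (3·35² + 52)/(2·19) ≡ 17/38. 38⁻¹ ≡ 7 (mod 53), so λ ≡ 17·7 ≡ 13.
  x = λ² - 35 - 35 = 169 - 70 ≡ 46; y = λ·(35 - 46) - 19 ≡ 50. → (46, 50)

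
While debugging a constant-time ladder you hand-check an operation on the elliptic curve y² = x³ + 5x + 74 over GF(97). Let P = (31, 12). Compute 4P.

Double-and-add on 4 = (100)₂. Start with P = (31, 12) for the leading 1-bit.
double: tangent at (31, 12): λ = (3·31² + 5)/(2·12) ≡ 75/24. 24⁻¹ ≡ 93 (mod 97), so λ ≡ 75·93 ≡ 88.
  x = λ² - 31 - 31 = 7744 - 62 ≡ 19; y = λ·(31 - 19) - 12 ≡ 74. → (19, 74)
double: tangent at (19, 74): λ = (3·19² + 5)/(2·74) ≡ 21/51. 51⁻¹ ≡ 78 (mod 97) since 51·78 = 3978 ≡ 1, so λ ≡ 21·78 ≡ 86.
  x = λ² - 19 - 19 = 7396 - 38 ≡ 83; y = λ·(19 - 83) - 74 ≡ 48. → (83, 48)

(83, 48)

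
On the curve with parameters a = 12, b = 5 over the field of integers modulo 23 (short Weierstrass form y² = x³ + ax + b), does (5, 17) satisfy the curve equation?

no

y² = 17² ≡ 13; x³ + 12x + 5 = 190 ≡ 6 (mod 23). 13 ≠ 6.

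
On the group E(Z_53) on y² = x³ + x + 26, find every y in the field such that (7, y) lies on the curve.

none

x³ + 1x + 26 = 376 ≡ 5 (mod 53).
5 is a non-residue mod 53; no y exists.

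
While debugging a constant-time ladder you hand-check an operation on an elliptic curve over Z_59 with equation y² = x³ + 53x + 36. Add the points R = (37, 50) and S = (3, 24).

(37, 50) + (3, 24). λ = (24 - 50)/(3 - 37) ≡ 33/25 mod 59. 25⁻¹ ≡ 26 (mod 59) since 25·26 = 650 ≡ 1, so λ ≡ 32.
  x = λ² - 37 - 3 = 1024 - 40 ≡ 40; y = λ·(37 - 40) - 50 ≡ 31. → (40, 31)

(40, 31)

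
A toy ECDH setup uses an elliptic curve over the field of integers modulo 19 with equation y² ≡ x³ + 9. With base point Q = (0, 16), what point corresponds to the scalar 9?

Repeated addition: build up to 9Q.
2Q: tangent at (0, 16): λ = (3·0² + 0)/(2·16) ≡ 0/13. 13⁻¹ ≡ 3 (mod 19) since 13·3 = 39 ≡ 1, so λ ≡ 0·3 ≡ 0.
  x = λ² - 0 - 0 = 0 - 0 ≡ 0; y = λ·(0 - 0) - 16 ≡ 3. → (0, 3)
3Q: (0, 3) + (0, 16): same x and y₁ ≡ -y₂, so the sum is ∞.
4Q: ∞ + (0, 16) = (0, 16) (identity).
5Q: tangent at (0, 16): λ = (3·0² + 0)/(2·16) ≡ 0/13. 13⁻¹ ≡ 3 (mod 19), so λ ≡ 0·3 ≡ 0.
  x = λ² - 0 - 0 = 0 - 0 ≡ 0; y = λ·(0 - 0) - 16 ≡ 3. → (0, 3)
6Q: (0, 3) + (0, 16): same x and y₁ ≡ -y₂, so the sum is ∞.
7Q: ∞ + (0, 16) = (0, 16) (identity).
8Q: tangent at (0, 16): λ = (3·0² + 0)/(2·16) ≡ 0/13. 13⁻¹ ≡ 3 (mod 19), so λ ≡ 0·3 ≡ 0.
  x = λ² - 0 - 0 = 0 - 0 ≡ 0; y = λ·(0 - 0) - 16 ≡ 3. → (0, 3)
9Q: (0, 3) + (0, 16): same x and y₁ ≡ -y₂, so the sum is ∞.

O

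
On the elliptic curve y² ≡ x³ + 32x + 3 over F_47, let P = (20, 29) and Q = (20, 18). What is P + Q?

The two points share x = 20 and their y-coordinates satisfy 29 + 18 ≡ 0 (mod 47), so they are inverses. Their sum is O.

O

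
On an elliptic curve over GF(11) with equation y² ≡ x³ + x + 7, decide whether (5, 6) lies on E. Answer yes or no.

no

y² = 6² ≡ 3; x³ + 1x + 7 = 137 ≡ 5 (mod 11). 3 ≠ 5.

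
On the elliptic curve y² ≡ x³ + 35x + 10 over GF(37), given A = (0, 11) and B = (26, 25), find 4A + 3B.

First 4A:
Repeated addition: build up to 4A.
2A: tangent at (0, 11): λ = (3·0² + 35)/(2·11) ≡ 35/22. 22⁻¹ ≡ 32 (mod 37), so λ ≡ 35·32 ≡ 10.
  x = λ² - 0 - 0 = 100 - 0 ≡ 26; y = λ·(0 - 26) - 11 ≡ 25. → (26, 25)
3A: (26, 25) + (0, 11). λ = (11 - 25)/(0 - 26) ≡ 23/11 mod 37. 11⁻¹ ≡ 27 (mod 37), so λ ≡ 29.
  x = λ² - 26 - 0 = 841 - 26 ≡ 1; y = λ·(26 - 1) - 25 ≡ 34. → (1, 34)
4A: (1, 34) + (0, 11). λ = (11 - 34)/(0 - 1) ≡ 14/36 mod 37. 36⁻¹ ≡ 36 (mod 37), so λ ≡ 23.
  x = λ² - 1 - 0 = 529 - 1 ≡ 10; y = λ·(1 - 10) - 34 ≡ 18. → (10, 18)
4A = (10, 18).
Next 3B:
Repeated addition: build up to 3B.
2B: tangent at (26, 25): λ = (3·26² + 35)/(2·25) ≡ 28/13. 13⁻¹ ≡ 20 (mod 37) since 13·20 = 260 ≡ 1, so λ ≡ 28·20 ≡ 5.
  x = λ² - 26 - 26 = 25 - 52 ≡ 10; y = λ·(26 - 10) - 25 ≡ 18. → (10, 18)
3B: (10, 18) + (26, 25). λ = (25 - 18)/(26 - 10) ≡ 7/16 mod 37. 16⁻¹ ≡ 7 (mod 37), so λ ≡ 12.
  x = λ² - 10 - 26 = 144 - 36 ≡ 34; y = λ·(10 - 34) - 18 ≡ 27. → (34, 27)
3B = (34, 27).
Finally 4A + 3B:
(10, 18) + (34, 27). λ = (27 - 18)/(34 - 10) ≡ 9/24 mod 37. 24⁻¹ ≡ 17 (mod 37), so λ ≡ 5.
  x = λ² - 10 - 34 = 25 - 44 ≡ 18; y = λ·(10 - 18) - 18 ≡ 16. → (18, 16)

(18, 16)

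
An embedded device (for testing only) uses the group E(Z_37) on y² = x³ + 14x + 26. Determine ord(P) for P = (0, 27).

12

2P: tangent at (0, 27): λ = (3·0² + 14)/(2·27) ≡ 14/17. 17⁻¹ ≡ 24 (mod 37), so λ ≡ 14·24 ≡ 3.
  x = λ² - 0 - 0 = 9 - 0 ≡ 9; y = λ·(0 - 9) - 27 ≡ 20. → (9, 20)
3P: (9, 20) + (0, 27). λ = (27 - 20)/(0 - 9) ≡ 7/28 mod 37. 28⁻¹ ≡ 4 (mod 37), so λ ≡ 28.
  x = λ² - 9 - 0 = 784 - 9 ≡ 35; y = λ·(9 - 35) - 20 ≡ 29. → (35, 29)
4P: (35, 29) + (0, 27). λ = (27 - 29)/(0 - 35) ≡ 35/2 mod 37. 2⁻¹ ≡ 19 (mod 37) since 2·19 = 38 ≡ 1, so λ ≡ 36.
  x = λ² - 35 - 0 = 1296 - 35 ≡ 3; y = λ·(35 - 3) - 29 ≡ 13. → (3, 13)
5P: (3, 13) + (0, 27). λ = (27 - 13)/(0 - 3) ≡ 14/34 mod 37. 34⁻¹ ≡ 12 (mod 37), so λ ≡ 20.
  x = λ² - 3 - 0 = 400 - 3 ≡ 27; y = λ·(3 - 27) - 13 ≡ 25. → (27, 25)
6P: (27, 25) + (0, 27). λ = (27 - 25)/(0 - 27) ≡ 2/10 mod 37. 10⁻¹ ≡ 26 (mod 37) since 10·26 = 260 ≡ 1, so λ ≡ 15.
  x = λ² - 27 - 0 = 225 - 27 ≡ 13; y = λ·(27 - 13) - 25 ≡ 0. → (13, 0)
7P: (13, 0) + (0, 27). λ = (27 - 0)/(0 - 13) ≡ 27/24 mod 37. 24⁻¹ ≡ 17 (mod 37) since 24·17 = 408 ≡ 1, so λ ≡ 15.
  x = λ² - 13 - 0 = 225 - 13 ≡ 27; y = λ·(13 - 27) - 0 ≡ 12. → (27, 12)
8P: (27, 12) + (0, 27). λ = (27 - 12)/(0 - 27) ≡ 15/10 mod 37. 10⁻¹ ≡ 26 (mod 37), so λ ≡ 20.
  x = λ² - 27 - 0 = 400 - 27 ≡ 3; y = λ·(27 - 3) - 12 ≡ 24. → (3, 24)
9P: (3, 24) + (0, 27). λ = (27 - 24)/(0 - 3) ≡ 3/34 mod 37. 34⁻¹ ≡ 12 (mod 37) since 34·12 = 408 ≡ 1, so λ ≡ 36.
  x = λ² - 3 - 0 = 1296 - 3 ≡ 35; y = λ·(3 - 35) - 24 ≡ 8. → (35, 8)
10P: (35, 8) + (0, 27). λ = (27 - 8)/(0 - 35) ≡ 19/2 mod 37. 2⁻¹ ≡ 19 (mod 37) since 2·19 = 38 ≡ 1, so λ ≡ 28.
  x = λ² - 35 - 0 = 784 - 35 ≡ 9; y = λ·(35 - 9) - 8 ≡ 17. → (9, 17)
11P: (9, 17) + (0, 27). λ = (27 - 17)/(0 - 9) ≡ 10/28 mod 37. 28⁻¹ ≡ 4 (mod 37), so λ ≡ 3.
  x = λ² - 9 - 0 = 9 - 9 ≡ 0; y = λ·(9 - 0) - 17 ≡ 10. → (0, 10)
12P: (0, 10) + (0, 27): same x and y₁ ≡ -y₂, so the sum is ∞.
12P = ∞, so the order is 12.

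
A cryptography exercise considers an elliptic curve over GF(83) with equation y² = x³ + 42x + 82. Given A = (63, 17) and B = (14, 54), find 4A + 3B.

(20, 37)

First 4A:
Repeated addition: build up to 4A.
2A: tangent at (63, 17): λ = (3·63² + 42)/(2·17) ≡ 80/34. 34⁻¹ ≡ 22 (mod 83), so λ ≡ 80·22 ≡ 17.
  x = λ² - 63 - 63 = 289 - 126 ≡ 80; y = λ·(63 - 80) - 17 ≡ 26. → (80, 26)
3A: (80, 26) + (63, 17). λ = (17 - 26)/(63 - 80) ≡ 74/66 mod 83. 66⁻¹ ≡ 39 (mod 83), so λ ≡ 64.
  x = λ² - 80 - 63 = 4096 - 143 ≡ 52; y = λ·(80 - 52) - 26 ≡ 23. → (52, 23)
4A: (52, 23) + (63, 17). λ = (17 - 23)/(63 - 52) ≡ 77/11 mod 83. 11⁻¹ ≡ 68 (mod 83) since 11·68 = 748 ≡ 1, so λ ≡ 7.
  x = λ² - 52 - 63 = 49 - 115 ≡ 17; y = λ·(52 - 17) - 23 ≡ 56. → (17, 56)
4A = (17, 56).
Next 3B:
Repeated addition: build up to 3B.
2B: tangent at (14, 54): λ = (3·14² + 42)/(2·54) ≡ 49/25. 25⁻¹ ≡ 10 (mod 83) since 25·10 = 250 ≡ 1, so λ ≡ 49·10 ≡ 75.
  x = λ² - 14 - 14 = 5625 - 28 ≡ 36; y = λ·(14 - 36) - 54 ≡ 39. → (36, 39)
3B: (36, 39) + (14, 54). λ = (54 - 39)/(14 - 36) ≡ 15/61 mod 83. 61⁻¹ ≡ 49 (mod 83) since 61·49 = 2989 ≡ 1, so λ ≡ 71.
  x = λ² - 36 - 14 = 5041 - 50 ≡ 11; y = λ·(36 - 11) - 39 ≡ 76. → (11, 76)
3B = (11, 76).
Finally 4A + 3B:
(17, 56) + (11, 76). λ = (76 - 56)/(11 - 17) ≡ 20/77 mod 83. 77⁻¹ ≡ 69 (mod 83), so λ ≡ 52.
  x = λ² - 17 - 11 = 2704 - 28 ≡ 20; y = λ·(17 - 20) - 56 ≡ 37. → (20, 37)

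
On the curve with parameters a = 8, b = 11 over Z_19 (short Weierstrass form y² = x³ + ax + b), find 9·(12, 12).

(3, 9)

Write P = (12, 12).
Double-and-add on 9 = (1001)₂. Start with P = (12, 12) for the leading 1-bit.
double: tangent at (12, 12): λ = (3·12² + 8)/(2·12) ≡ 3/5. 5⁻¹ ≡ 4 (mod 19) since 5·4 = 20 ≡ 1, so λ ≡ 3·4 ≡ 12.
  x = λ² - 12 - 12 = 144 - 24 ≡ 6; y = λ·(12 - 6) - 12 ≡ 3. → (6, 3)
double: tangent at (6, 3): λ = (3·6² + 8)/(2·3) ≡ 2/6. 6⁻¹ ≡ 16 (mod 19) since 6·16 = 96 ≡ 1, so λ ≡ 2·16 ≡ 13.
  x = λ² - 6 - 6 = 169 - 12 ≡ 5; y = λ·(6 - 5) - 3 ≡ 10. → (5, 10)
double: tangent at (5, 10): λ = (3·5² + 8)/(2·10) ≡ 7/1. 1⁻¹ ≡ 1 (mod 19), so λ ≡ 7·1 ≡ 7.
  x = λ² - 5 - 5 = 49 - 10 ≡ 1; y = λ·(5 - 1) - 10 ≡ 18. → (1, 18)
add P: (1, 18) + (12, 12). λ = (12 - 18)/(12 - 1) ≡ 13/11 mod 19. 11⁻¹ ≡ 7 (mod 19), so λ ≡ 15.
  x = λ² - 1 - 12 = 225 - 13 ≡ 3; y = λ·(1 - 3) - 18 ≡ 9. → (3, 9)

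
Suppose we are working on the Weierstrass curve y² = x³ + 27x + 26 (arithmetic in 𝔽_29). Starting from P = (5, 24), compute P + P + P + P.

Double-and-add on 4 = (100)₂. Start with P = (5, 24) for the leading 1-bit.
double: tangent at (5, 24): λ = (3·5² + 27)/(2·24) ≡ 15/19. 19⁻¹ ≡ 26 (mod 29), so λ ≡ 15·26 ≡ 13.
  x = λ² - 5 - 5 = 169 - 10 ≡ 14; y = λ·(5 - 14) - 24 ≡ 4. → (14, 4)
double: tangent at (14, 4): λ = (3·14² + 27)/(2·4) ≡ 6/8. 8⁻¹ ≡ 11 (mod 29), so λ ≡ 6·11 ≡ 8.
  x = λ² - 14 - 14 = 64 - 28 ≡ 7; y = λ·(14 - 7) - 4 ≡ 23. → (7, 23)

(7, 23)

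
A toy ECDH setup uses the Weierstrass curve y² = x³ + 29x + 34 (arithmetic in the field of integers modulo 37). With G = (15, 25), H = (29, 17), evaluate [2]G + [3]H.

(2, 27)

First 2G:
Repeated addition: build up to 2G.
2G: tangent at (15, 25): λ = (3·15² + 29)/(2·25) ≡ 1/13. 13⁻¹ ≡ 20 (mod 37), so λ ≡ 1·20 ≡ 20.
  x = λ² - 15 - 15 = 400 - 30 ≡ 0; y = λ·(15 - 0) - 25 ≡ 16. → (0, 16)
2G = (0, 16).
Next 3H:
Repeated addition: build up to 3H.
2H: tangent at (29, 17): λ = (3·29² + 29)/(2·17) ≡ 36/34. 34⁻¹ ≡ 12 (mod 37) since 34·12 = 408 ≡ 1, so λ ≡ 36·12 ≡ 25.
  x = λ² - 29 - 29 = 625 - 58 ≡ 12; y = λ·(29 - 12) - 17 ≡ 1. → (12, 1)
3H: (12, 1) + (29, 17). λ = (17 - 1)/(29 - 12) ≡ 16/17 mod 37. 17⁻¹ ≡ 24 (mod 37) since 17·24 = 408 ≡ 1, so λ ≡ 14.
  x = λ² - 12 - 29 = 196 - 41 ≡ 7; y = λ·(12 - 7) - 1 ≡ 32. → (7, 32)
3H = (7, 32).
Finally 2G + 3H:
(0, 16) + (7, 32). λ = (32 - 16)/(7 - 0) ≡ 16/7 mod 37. 7⁻¹ ≡ 16 (mod 37) since 7·16 = 112 ≡ 1, so λ ≡ 34.
  x = λ² - 0 - 7 = 1156 - 7 ≡ 2; y = λ·(0 - 2) - 16 ≡ 27. → (2, 27)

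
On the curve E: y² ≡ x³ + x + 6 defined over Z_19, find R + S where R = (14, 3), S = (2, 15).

(4, 6)

(14, 3) + (2, 15). λ = (15 - 3)/(2 - 14) ≡ 12/7 mod 19. 7⁻¹ ≡ 11 (mod 19), so λ ≡ 18.
  x = λ² - 14 - 2 = 324 - 16 ≡ 4; y = λ·(14 - 4) - 3 ≡ 6. → (4, 6)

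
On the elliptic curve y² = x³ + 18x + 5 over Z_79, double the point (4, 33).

tangent at (4, 33): λ = (3·4² + 18)/(2·33) ≡ 66/66. 66⁻¹ ≡ 6 (mod 79), so λ ≡ 66·6 ≡ 1.
  x = λ² - 4 - 4 = 1 - 8 ≡ 72; y = λ·(4 - 72) - 33 ≡ 57. → (72, 57)

(72, 57)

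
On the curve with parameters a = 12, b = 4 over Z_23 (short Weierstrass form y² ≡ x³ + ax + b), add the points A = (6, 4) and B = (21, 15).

(4, 22)

(6, 4) + (21, 15). λ = (15 - 4)/(21 - 6) ≡ 11/15 mod 23. 15⁻¹ ≡ 20 (mod 23), so λ ≡ 13.
  x = λ² - 6 - 21 = 169 - 27 ≡ 4; y = λ·(6 - 4) - 4 ≡ 22. → (4, 22)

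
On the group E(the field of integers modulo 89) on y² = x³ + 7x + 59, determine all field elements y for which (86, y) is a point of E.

10, 79

x³ + 7x + 59 = 636717 ≡ 11 (mod 89).
Square roots of 11 mod 89: 10 and 79 (since 10² = 100 ≡ 11).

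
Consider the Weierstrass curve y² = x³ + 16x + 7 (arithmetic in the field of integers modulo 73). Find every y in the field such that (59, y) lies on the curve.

x³ + 16x + 7 = 206330 ≡ 32 (mod 73).
Square roots of 32 mod 73: 18 and 55 (since 18² = 324 ≡ 32).

18, 55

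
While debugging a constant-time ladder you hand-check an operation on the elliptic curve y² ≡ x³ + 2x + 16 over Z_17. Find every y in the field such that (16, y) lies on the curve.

x³ + 2x + 16 = 4144 ≡ 13 (mod 17).
Square roots of 13 mod 17: 8 and 9 (since 8² = 64 ≡ 13).

8, 9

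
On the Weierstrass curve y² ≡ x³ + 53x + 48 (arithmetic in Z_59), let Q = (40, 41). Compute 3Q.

Repeated addition: build up to 3Q.
2Q: tangent at (40, 41): λ = (3·40² + 53)/(2·41) ≡ 15/23. 23⁻¹ ≡ 18 (mod 59), so λ ≡ 15·18 ≡ 34.
  x = λ² - 40 - 40 = 1156 - 80 ≡ 14; y = λ·(40 - 14) - 41 ≡ 17. → (14, 17)
3Q: (14, 17) + (40, 41). λ = (41 - 17)/(40 - 14) ≡ 24/26 mod 59. 26⁻¹ ≡ 25 (mod 59), so λ ≡ 10.
  x = λ² - 14 - 40 = 100 - 54 ≡ 46; y = λ·(14 - 46) - 17 ≡ 17. → (46, 17)

(46, 17)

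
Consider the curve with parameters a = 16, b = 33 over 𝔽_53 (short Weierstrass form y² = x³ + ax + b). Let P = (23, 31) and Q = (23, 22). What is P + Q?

O

The two points share x = 23 and their y-coordinates satisfy 31 + 22 ≡ 0 (mod 53), so they are inverses. Their sum is O.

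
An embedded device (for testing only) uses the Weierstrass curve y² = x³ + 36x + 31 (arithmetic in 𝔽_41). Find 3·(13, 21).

Write G = (13, 21).
Repeated addition: build up to 3G.
2G: tangent at (13, 21): λ = (3·13² + 36)/(2·21) ≡ 10/1. 1⁻¹ ≡ 1 (mod 41), so λ ≡ 10·1 ≡ 10.
  x = λ² - 13 - 13 = 100 - 26 ≡ 33; y = λ·(13 - 33) - 21 ≡ 25. → (33, 25)
3G: (33, 25) + (13, 21). λ = (21 - 25)/(13 - 33) ≡ 37/21 mod 41. 21⁻¹ ≡ 2 (mod 41) since 21·2 = 42 ≡ 1, so λ ≡ 33.
  x = λ² - 33 - 13 = 1089 - 46 ≡ 18; y = λ·(33 - 18) - 25 ≡ 19. → (18, 19)

(18, 19)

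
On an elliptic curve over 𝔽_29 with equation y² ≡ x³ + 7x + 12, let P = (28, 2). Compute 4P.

(21, 13)

Repeated addition: build up to 4P.
2P: tangent at (28, 2): λ = (3·28² + 7)/(2·2) ≡ 10/4. 4⁻¹ ≡ 22 (mod 29), so λ ≡ 10·22 ≡ 17.
  x = λ² - 28 - 28 = 289 - 56 ≡ 1; y = λ·(28 - 1) - 2 ≡ 22. → (1, 22)
3P: (1, 22) + (28, 2). λ = (2 - 22)/(28 - 1) ≡ 9/27 mod 29. 27⁻¹ ≡ 14 (mod 29) since 27·14 = 378 ≡ 1, so λ ≡ 10.
  x = λ² - 1 - 28 = 100 - 29 ≡ 13; y = λ·(1 - 13) - 22 ≡ 3. → (13, 3)
4P: (13, 3) + (28, 2). λ = (2 - 3)/(28 - 13) ≡ 28/15 mod 29. 15⁻¹ ≡ 2 (mod 29), so λ ≡ 27.
  x = λ² - 13 - 28 = 729 - 41 ≡ 21; y = λ·(13 - 21) - 3 ≡ 13. → (21, 13)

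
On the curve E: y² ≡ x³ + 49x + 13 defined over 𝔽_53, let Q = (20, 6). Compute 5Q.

Repeated addition: build up to 5Q.
2Q: tangent at (20, 6): λ = (3·20² + 49)/(2·6) ≡ 30/12. 12⁻¹ ≡ 31 (mod 53) since 12·31 = 372 ≡ 1, so λ ≡ 30·31 ≡ 29.
  x = λ² - 20 - 20 = 841 - 40 ≡ 6; y = λ·(20 - 6) - 6 ≡ 29. → (6, 29)
3Q: (6, 29) + (20, 6). λ = (6 - 29)/(20 - 6) ≡ 30/14 mod 53. 14⁻¹ ≡ 19 (mod 53) since 14·19 = 266 ≡ 1, so λ ≡ 40.
  x = λ² - 6 - 20 = 1600 - 26 ≡ 37; y = λ·(6 - 37) - 29 ≡ 3. → (37, 3)
4Q: (37, 3) + (20, 6). λ = (6 - 3)/(20 - 37) ≡ 3/36 mod 53. 36⁻¹ ≡ 28 (mod 53) since 36·28 = 1008 ≡ 1, so λ ≡ 31.
  x = λ² - 37 - 20 = 961 - 57 ≡ 3; y = λ·(37 - 3) - 3 ≡ 44. → (3, 44)
5Q: (3, 44) + (20, 6). λ = (6 - 44)/(20 - 3) ≡ 15/17 mod 53. 17⁻¹ ≡ 25 (mod 53), so λ ≡ 4.
  x = λ² - 3 - 20 = 16 - 23 ≡ 46; y = λ·(3 - 46) - 44 ≡ 49. → (46, 49)

(46, 49)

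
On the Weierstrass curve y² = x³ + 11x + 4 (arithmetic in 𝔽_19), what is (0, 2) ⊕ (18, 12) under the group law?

(0, 2) + (18, 12). λ = (12 - 2)/(18 - 0) ≡ 10/18 mod 19. 18⁻¹ ≡ 18 (mod 19), so λ ≡ 9.
  x = λ² - 0 - 18 = 81 - 18 ≡ 6; y = λ·(0 - 6) - 2 ≡ 1. → (6, 1)

(6, 1)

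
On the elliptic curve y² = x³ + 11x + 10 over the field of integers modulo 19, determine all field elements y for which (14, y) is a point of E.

1, 18

x³ + 11x + 10 = 2908 ≡ 1 (mod 19).
Square roots of 1 mod 19: 1 and 18 (since 1² = 1 ≡ 1).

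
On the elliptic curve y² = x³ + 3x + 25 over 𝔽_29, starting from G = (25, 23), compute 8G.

(23, 20)

Repeated addition: build up to 8G.
2G: tangent at (25, 23): λ = (3·25² + 3)/(2·23) ≡ 22/17. 17⁻¹ ≡ 12 (mod 29), so λ ≡ 22·12 ≡ 3.
  x = λ² - 25 - 25 = 9 - 50 ≡ 17; y = λ·(25 - 17) - 23 ≡ 1. → (17, 1)
3G: (17, 1) + (25, 23). λ = (23 - 1)/(25 - 17) ≡ 22/8 mod 29. 8⁻¹ ≡ 11 (mod 29) since 8·11 = 88 ≡ 1, so λ ≡ 10.
  x = λ² - 17 - 25 = 100 - 42 ≡ 0; y = λ·(17 - 0) - 1 ≡ 24. → (0, 24)
4G: (0, 24) + (25, 23). λ = (23 - 24)/(25 - 0) ≡ 28/25 mod 29. 25⁻¹ ≡ 7 (mod 29), so λ ≡ 22.
  x = λ² - 0 - 25 = 484 - 25 ≡ 24; y = λ·(0 - 24) - 24 ≡ 28. → (24, 28)
5G: (24, 28) + (25, 23). λ = (23 - 28)/(25 - 24) ≡ 24/1 mod 29. 1⁻¹ ≡ 1 (mod 29), so λ ≡ 24.
  x = λ² - 24 - 25 = 576 - 49 ≡ 5; y = λ·(24 - 5) - 28 ≡ 22. → (5, 22)
6G: (5, 22) + (25, 23). λ = (23 - 22)/(25 - 5) ≡ 1/20 mod 29. 20⁻¹ ≡ 16 (mod 29), so λ ≡ 16.
  x = λ² - 5 - 25 = 256 - 30 ≡ 23; y = λ·(5 - 23) - 22 ≡ 9. → (23, 9)
7G: (23, 9) + (25, 23). λ = (23 - 9)/(25 - 23) ≡ 14/2 mod 29. 2⁻¹ ≡ 15 (mod 29) since 2·15 = 30 ≡ 1, so λ ≡ 7.
  x = λ² - 23 - 25 = 49 - 48 ≡ 1; y = λ·(23 - 1) - 9 ≡ 0. → (1, 0)
8G: (1, 0) + (25, 23). λ = (23 - 0)/(25 - 1) ≡ 23/24 mod 29. 24⁻¹ ≡ 23 (mod 29), so λ ≡ 7.
  x = λ² - 1 - 25 = 49 - 26 ≡ 23; y = λ·(1 - 23) - 0 ≡ 20. → (23, 20)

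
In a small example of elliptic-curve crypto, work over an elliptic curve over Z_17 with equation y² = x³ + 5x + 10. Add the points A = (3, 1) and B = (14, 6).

(3, 1) + (14, 6). λ = (6 - 1)/(14 - 3) ≡ 5/11 mod 17. 11⁻¹ ≡ 14 (mod 17), so λ ≡ 2.
  x = λ² - 3 - 14 = 4 - 17 ≡ 4; y = λ·(3 - 4) - 1 ≡ 14. → (4, 14)

(4, 14)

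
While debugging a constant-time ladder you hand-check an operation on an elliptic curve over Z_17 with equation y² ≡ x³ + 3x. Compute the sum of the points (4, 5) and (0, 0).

(5, 15)

(4, 5) + (0, 0). λ = (0 - 5)/(0 - 4) ≡ 12/13 mod 17. 13⁻¹ ≡ 4 (mod 17), so λ ≡ 14.
  x = λ² - 4 - 0 = 196 - 4 ≡ 5; y = λ·(4 - 5) - 5 ≡ 15. → (5, 15)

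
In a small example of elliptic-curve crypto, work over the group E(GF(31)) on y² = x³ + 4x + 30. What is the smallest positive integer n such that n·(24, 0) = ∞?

2

2P: (24, 0) + (24, 0): same x and y₁ ≡ -y₂, so the sum is ∞.
2P = ∞, so the order is 2.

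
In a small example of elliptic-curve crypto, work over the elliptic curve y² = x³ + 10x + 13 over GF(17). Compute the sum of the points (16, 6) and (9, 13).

(16, 6) + (9, 13). λ = (13 - 6)/(9 - 16) ≡ 7/10 mod 17. 10⁻¹ ≡ 12 (mod 17), so λ ≡ 16.
  x = λ² - 16 - 9 = 256 - 25 ≡ 10; y = λ·(16 - 10) - 6 ≡ 5. → (10, 5)

(10, 5)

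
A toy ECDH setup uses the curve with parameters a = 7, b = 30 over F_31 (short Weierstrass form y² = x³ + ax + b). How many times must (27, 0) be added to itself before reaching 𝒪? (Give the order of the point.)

2

2P: (27, 0) + (27, 0): same x and y₁ ≡ -y₂, so the sum is 𝒪.
2P = 𝒪, so the order is 2.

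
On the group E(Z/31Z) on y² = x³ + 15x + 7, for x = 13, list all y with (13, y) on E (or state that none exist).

none

x³ + 15x + 7 = 2399 ≡ 12 (mod 31).
12 is a non-residue mod 31; no y exists.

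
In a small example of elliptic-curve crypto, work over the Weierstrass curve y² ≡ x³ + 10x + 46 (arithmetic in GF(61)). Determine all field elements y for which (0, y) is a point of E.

30, 31

x³ + 10x + 46 = 46 ≡ 46 (mod 61).
Square roots of 46 mod 61: 30 and 31 (since 30² = 900 ≡ 46).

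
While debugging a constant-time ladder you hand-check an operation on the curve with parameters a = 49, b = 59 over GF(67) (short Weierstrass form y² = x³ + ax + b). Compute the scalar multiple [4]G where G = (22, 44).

Double-and-add on 4 = (100)₂. Start with G = (22, 44) for the leading 1-bit.
double: tangent at (22, 44): λ = (3·22² + 49)/(2·44) ≡ 27/21. 21⁻¹ ≡ 16 (mod 67), so λ ≡ 27·16 ≡ 30.
  x = λ² - 22 - 22 = 900 - 44 ≡ 52; y = λ·(22 - 52) - 44 ≡ 61. → (52, 61)
double: tangent at (52, 61): λ = (3·52² + 49)/(2·61) ≡ 54/55. 55⁻¹ ≡ 39 (mod 67), so λ ≡ 54·39 ≡ 29.
  x = λ² - 52 - 52 = 841 - 104 ≡ 0; y = λ·(52 - 0) - 61 ≡ 40. → (0, 40)

(0, 40)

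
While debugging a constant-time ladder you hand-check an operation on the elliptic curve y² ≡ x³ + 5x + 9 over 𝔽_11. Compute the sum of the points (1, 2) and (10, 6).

(4, 4)

(1, 2) + (10, 6). λ = (6 - 2)/(10 - 1) ≡ 4/9 mod 11. 9⁻¹ ≡ 5 (mod 11), so λ ≡ 9.
  x = λ² - 1 - 10 = 81 - 11 ≡ 4; y = λ·(1 - 4) - 2 ≡ 4. → (4, 4)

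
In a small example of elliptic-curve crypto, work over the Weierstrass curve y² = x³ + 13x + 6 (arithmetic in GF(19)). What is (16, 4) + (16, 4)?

tangent at (16, 4): λ = (3·16² + 13)/(2·4) ≡ 2/8. 8⁻¹ ≡ 12 (mod 19), so λ ≡ 2·12 ≡ 5.
  x = λ² - 16 - 16 = 25 - 32 ≡ 12; y = λ·(16 - 12) - 4 ≡ 16. → (12, 16)

(12, 16)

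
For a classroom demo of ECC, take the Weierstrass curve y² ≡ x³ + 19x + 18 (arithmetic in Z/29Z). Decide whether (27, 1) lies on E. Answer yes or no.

yes

y² = 1² ≡ 1; x³ + 19x + 18 = 20214 ≡ 1 (mod 29). 1 = 1.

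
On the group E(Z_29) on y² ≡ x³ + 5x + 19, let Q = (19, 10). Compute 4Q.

(10, 5)

Double-and-add on 4 = (100)₂. Start with Q = (19, 10) for the leading 1-bit.
double: tangent at (19, 10): λ = (3·19² + 5)/(2·10) ≡ 15/20. 20⁻¹ ≡ 16 (mod 29), so λ ≡ 15·16 ≡ 8.
  x = λ² - 19 - 19 = 64 - 38 ≡ 26; y = λ·(19 - 26) - 10 ≡ 21. → (26, 21)
double: tangent at (26, 21): λ = (3·26² + 5)/(2·21) ≡ 3/13. 13⁻¹ ≡ 9 (mod 29), so λ ≡ 3·9 ≡ 27.
  x = λ² - 26 - 26 = 729 - 52 ≡ 10; y = λ·(26 - 10) - 21 ≡ 5. → (10, 5)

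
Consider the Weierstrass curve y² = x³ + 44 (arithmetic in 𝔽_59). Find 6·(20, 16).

(40, 18)

Write Q = (20, 16).
Double-and-add on 6 = (110)₂. Start with Q = (20, 16) for the leading 1-bit.
double: tangent at (20, 16): λ = (3·20² + 0)/(2·16) ≡ 20/32. 32⁻¹ ≡ 24 (mod 59) since 32·24 = 768 ≡ 1, so λ ≡ 20·24 ≡ 8.
  x = λ² - 20 - 20 = 64 - 40 ≡ 24; y = λ·(20 - 24) - 16 ≡ 11. → (24, 11)
add Q: (24, 11) + (20, 16). λ = (16 - 11)/(20 - 24) ≡ 5/55 mod 59. 55⁻¹ ≡ 44 (mod 59) since 55·44 = 2420 ≡ 1, so λ ≡ 43.
  x = λ² - 24 - 20 = 1849 - 44 ≡ 35; y = λ·(24 - 35) - 11 ≡ 47. → (35, 47)
double: tangent at (35, 47): λ = (3·35² + 0)/(2·47) ≡ 17/35. 35⁻¹ ≡ 27 (mod 59) since 35·27 = 945 ≡ 1, so λ ≡ 17·27 ≡ 46.
  x = λ² - 35 - 35 = 2116 - 70 ≡ 40; y = λ·(35 - 40) - 47 ≡ 18. → (40, 18)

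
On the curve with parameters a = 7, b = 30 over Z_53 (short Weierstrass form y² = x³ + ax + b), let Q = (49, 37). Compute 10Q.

Repeated addition: build up to 10Q.
2Q: tangent at (49, 37): λ = (3·49² + 7)/(2·37) ≡ 2/21. 21⁻¹ ≡ 48 (mod 53), so λ ≡ 2·48 ≡ 43.
  x = λ² - 49 - 49 = 1849 - 98 ≡ 2; y = λ·(49 - 2) - 37 ≡ 23. → (2, 23)
3Q: (2, 23) + (49, 37). λ = (37 - 23)/(49 - 2) ≡ 14/47 mod 53. 47⁻¹ ≡ 44 (mod 53), so λ ≡ 33.
  x = λ² - 2 - 49 = 1089 - 51 ≡ 31; y = λ·(2 - 31) - 23 ≡ 27. → (31, 27)
4Q: (31, 27) + (49, 37). λ = (37 - 27)/(49 - 31) ≡ 10/18 mod 53. 18⁻¹ ≡ 3 (mod 53) since 18·3 = 54 ≡ 1, so λ ≡ 30.
  x = λ² - 31 - 49 = 900 - 80 ≡ 25; y = λ·(31 - 25) - 27 ≡ 47. → (25, 47)
5Q: (25, 47) + (49, 37). λ = (37 - 47)/(49 - 25) ≡ 43/24 mod 53. 24⁻¹ ≡ 42 (mod 53), so λ ≡ 4.
  x = λ² - 25 - 49 = 16 - 74 ≡ 48; y = λ·(25 - 48) - 47 ≡ 20. → (48, 20)
6Q: (48, 20) + (49, 37). λ = (37 - 20)/(49 - 48) ≡ 17/1 mod 53. 1⁻¹ ≡ 1 (mod 53) since 1·1 = 1 ≡ 1, so λ ≡ 17.
  x = λ² - 48 - 49 = 289 - 97 ≡ 33; y = λ·(48 - 33) - 20 ≡ 23. → (33, 23)
7Q: (33, 23) + (49, 37). λ = (37 - 23)/(49 - 33) ≡ 14/16 mod 53. 16⁻¹ ≡ 10 (mod 53) since 16·10 = 160 ≡ 1, so λ ≡ 34.
  x = λ² - 33 - 49 = 1156 - 82 ≡ 14; y = λ·(33 - 14) - 23 ≡ 40. → (14, 40)
8Q: (14, 40) + (49, 37). λ = (37 - 40)/(49 - 14) ≡ 50/35 mod 53. 35⁻¹ ≡ 50 (mod 53), so λ ≡ 9.
  x = λ² - 14 - 49 = 81 - 63 ≡ 18; y = λ·(14 - 18) - 40 ≡ 30. → (18, 30)
9Q: (18, 30) + (49, 37). λ = (37 - 30)/(49 - 18) ≡ 7/31 mod 53. 31⁻¹ ≡ 12 (mod 53), so λ ≡ 31.
  x = λ² - 18 - 49 = 961 - 67 ≡ 46; y = λ·(18 - 46) - 30 ≡ 3. → (46, 3)
10Q: (46, 3) + (49, 37). λ = (37 - 3)/(49 - 46) ≡ 34/3 mod 53. 3⁻¹ ≡ 18 (mod 53) since 3·18 = 54 ≡ 1, so λ ≡ 29.
  x = λ² - 46 - 49 = 841 - 95 ≡ 4; y = λ·(46 - 4) - 3 ≡ 49. → (4, 49)

(4, 49)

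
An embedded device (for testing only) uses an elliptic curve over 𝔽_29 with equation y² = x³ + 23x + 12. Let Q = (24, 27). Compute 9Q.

(19, 0)

Double-and-add on 9 = (1001)₂. Start with Q = (24, 27) for the leading 1-bit.
double: tangent at (24, 27): λ = (3·24² + 23)/(2·27) ≡ 11/25. 25⁻¹ ≡ 7 (mod 29) since 25·7 = 175 ≡ 1, so λ ≡ 11·7 ≡ 19.
  x = λ² - 24 - 24 = 361 - 48 ≡ 23; y = λ·(24 - 23) - 27 ≡ 21. → (23, 21)
double: tangent at (23, 21): λ = (3·23² + 23)/(2·21) ≡ 15/13. 13⁻¹ ≡ 9 (mod 29) since 13·9 = 117 ≡ 1, so λ ≡ 15·9 ≡ 19.
  x = λ² - 23 - 23 = 361 - 46 ≡ 25; y = λ·(23 - 25) - 21 ≡ 28. → (25, 28)
double: tangent at (25, 28): λ = (3·25² + 23)/(2·28) ≡ 13/27. 27⁻¹ ≡ 14 (mod 29) since 27·14 = 378 ≡ 1, so λ ≡ 13·14 ≡ 8.
  x = λ² - 25 - 25 = 64 - 50 ≡ 14; y = λ·(25 - 14) - 28 ≡ 2. → (14, 2)
add Q: (14, 2) + (24, 27). λ = (27 - 2)/(24 - 14) ≡ 25/10 mod 29. 10⁻¹ ≡ 3 (mod 29), so λ ≡ 17.
  x = λ² - 14 - 24 = 289 - 38 ≡ 19; y = λ·(14 - 19) - 2 ≡ 0. → (19, 0)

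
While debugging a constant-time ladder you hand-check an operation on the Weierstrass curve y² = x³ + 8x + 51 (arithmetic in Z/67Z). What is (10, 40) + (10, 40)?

(64, 0)

tangent at (10, 40): λ = (3·10² + 8)/(2·40) ≡ 40/13. 13⁻¹ ≡ 31 (mod 67) since 13·31 = 403 ≡ 1, so λ ≡ 40·31 ≡ 34.
  x = λ² - 10 - 10 = 1156 - 20 ≡ 64; y = λ·(10 - 64) - 40 ≡ 0. → (64, 0)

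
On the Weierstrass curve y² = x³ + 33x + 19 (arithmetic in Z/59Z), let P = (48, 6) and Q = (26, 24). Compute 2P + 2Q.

(24, 11)

First 2P:
Repeated addition: build up to 2P.
2P: tangent at (48, 6): λ = (3·48² + 33)/(2·6) ≡ 42/12. 12⁻¹ ≡ 5 (mod 59), so λ ≡ 42·5 ≡ 33.
  x = λ² - 48 - 48 = 1089 - 96 ≡ 49; y = λ·(48 - 49) - 6 ≡ 20. → (49, 20)
2P = (49, 20).
Next 2Q:
Repeated addition: build up to 2Q.
2Q: tangent at (26, 24): λ = (3·26² + 33)/(2·24) ≡ 55/48. 48⁻¹ ≡ 16 (mod 59), so λ ≡ 55·16 ≡ 54.
  x = λ² - 26 - 26 = 2916 - 52 ≡ 32; y = λ·(26 - 32) - 24 ≡ 6. → (32, 6)
2Q = (32, 6).
Finally 2P + 2Q:
(49, 20) + (32, 6). λ = (6 - 20)/(32 - 49) ≡ 45/42 mod 59. 42⁻¹ ≡ 52 (mod 59), so λ ≡ 39.
  x = λ² - 49 - 32 = 1521 - 81 ≡ 24; y = λ·(49 - 24) - 20 ≡ 11. → (24, 11)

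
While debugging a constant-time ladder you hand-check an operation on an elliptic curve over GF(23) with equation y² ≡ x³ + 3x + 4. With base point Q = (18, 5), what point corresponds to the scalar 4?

Double-and-add on 4 = (100)₂. Start with Q = (18, 5) for the leading 1-bit.
double: tangent at (18, 5): λ = (3·18² + 3)/(2·5) ≡ 9/10. 10⁻¹ ≡ 7 (mod 23), so λ ≡ 9·7 ≡ 17.
  x = λ² - 18 - 18 = 289 - 36 ≡ 0; y = λ·(18 - 0) - 5 ≡ 2. → (0, 2)
double: tangent at (0, 2): λ = (3·0² + 3)/(2·2) ≡ 3/4. 4⁻¹ ≡ 6 (mod 23), so λ ≡ 3·6 ≡ 18.
  x = λ² - 0 - 0 = 324 - 0 ≡ 2; y = λ·(0 - 2) - 2 ≡ 8. → (2, 8)

(2, 8)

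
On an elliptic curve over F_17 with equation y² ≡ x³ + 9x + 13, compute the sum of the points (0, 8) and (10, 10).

(5, 8)

(0, 8) + (10, 10). λ = (10 - 8)/(10 - 0) ≡ 2/10 mod 17. 10⁻¹ ≡ 12 (mod 17), so λ ≡ 7.
  x = λ² - 0 - 10 = 49 - 10 ≡ 5; y = λ·(0 - 5) - 8 ≡ 8. → (5, 8)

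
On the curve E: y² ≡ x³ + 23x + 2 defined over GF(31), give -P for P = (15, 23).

-(15, 23) = (15, -23 mod 31) = (15, 8).

(15, 8)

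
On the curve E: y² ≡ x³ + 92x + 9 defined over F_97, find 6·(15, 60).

Write Q = (15, 60).
Repeated addition: build up to 6Q.
2Q: tangent at (15, 60): λ = (3·15² + 92)/(2·60) ≡ 88/23. 23⁻¹ ≡ 38 (mod 97), so λ ≡ 88·38 ≡ 46.
  x = λ² - 15 - 15 = 2116 - 30 ≡ 49; y = λ·(15 - 49) - 60 ≡ 25. → (49, 25)
3Q: (49, 25) + (15, 60). λ = (60 - 25)/(15 - 49) ≡ 35/63 mod 97. 63⁻¹ ≡ 77 (mod 97) since 63·77 = 4851 ≡ 1, so λ ≡ 76.
  x = λ² - 49 - 15 = 5776 - 64 ≡ 86; y = λ·(49 - 86) - 25 ≡ 73. → (86, 73)
4Q: (86, 73) + (15, 60). λ = (60 - 73)/(15 - 86) ≡ 84/26 mod 97. 26⁻¹ ≡ 56 (mod 97), so λ ≡ 48.
  x = λ² - 86 - 15 = 2304 - 101 ≡ 69; y = λ·(86 - 69) - 73 ≡ 64. → (69, 64)
5Q: (69, 64) + (15, 60). λ = (60 - 64)/(15 - 69) ≡ 93/43 mod 97. 43⁻¹ ≡ 88 (mod 97), so λ ≡ 36.
  x = λ² - 69 - 15 = 1296 - 84 ≡ 48; y = λ·(69 - 48) - 64 ≡ 13. → (48, 13)
6Q: (48, 13) + (15, 60). λ = (60 - 13)/(15 - 48) ≡ 47/64 mod 97. 64⁻¹ ≡ 47 (mod 97), so λ ≡ 75.
  x = λ² - 48 - 15 = 5625 - 63 ≡ 33; y = λ·(48 - 33) - 13 ≡ 45. → (33, 45)

(33, 45)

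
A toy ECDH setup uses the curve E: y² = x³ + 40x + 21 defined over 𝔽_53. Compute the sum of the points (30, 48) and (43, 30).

(23, 32)

(30, 48) + (43, 30). λ = (30 - 48)/(43 - 30) ≡ 35/13 mod 53. 13⁻¹ ≡ 49 (mod 53) since 13·49 = 637 ≡ 1, so λ ≡ 19.
  x = λ² - 30 - 43 = 361 - 73 ≡ 23; y = λ·(30 - 23) - 48 ≡ 32. → (23, 32)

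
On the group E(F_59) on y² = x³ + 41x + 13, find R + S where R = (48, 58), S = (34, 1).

(48, 58) + (34, 1). λ = (1 - 58)/(34 - 48) ≡ 2/45 mod 59. 45⁻¹ ≡ 21 (mod 59), so λ ≡ 42.
  x = λ² - 48 - 34 = 1764 - 82 ≡ 30; y = λ·(48 - 30) - 58 ≡ 49. → (30, 49)

(30, 49)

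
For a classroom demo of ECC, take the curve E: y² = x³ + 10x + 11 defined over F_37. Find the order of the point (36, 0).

2

2P: (36, 0) + (36, 0): same x and y₁ ≡ -y₂, so the sum is the point at infinity.
2P = the point at infinity, so the order is 2.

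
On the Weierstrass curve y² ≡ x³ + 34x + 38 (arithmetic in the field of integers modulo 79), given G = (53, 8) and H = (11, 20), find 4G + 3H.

(53, 8)

First 4G:
Repeated addition: build up to 4G.
2G: tangent at (53, 8): λ = (3·53² + 34)/(2·8) ≡ 8/16. 16⁻¹ ≡ 5 (mod 79) since 16·5 = 80 ≡ 1, so λ ≡ 8·5 ≡ 40.
  x = λ² - 53 - 53 = 1600 - 106 ≡ 72; y = λ·(53 - 72) - 8 ≡ 22. → (72, 22)
3G: (72, 22) + (53, 8). λ = (8 - 22)/(53 - 72) ≡ 65/60 mod 79. 60⁻¹ ≡ 54 (mod 79) since 60·54 = 3240 ≡ 1, so λ ≡ 34.
  x = λ² - 72 - 53 = 1156 - 125 ≡ 4; y = λ·(72 - 4) - 22 ≡ 78. → (4, 78)
4G: (4, 78) + (53, 8). λ = (8 - 78)/(53 - 4) ≡ 9/49 mod 79. 49⁻¹ ≡ 50 (mod 79) since 49·50 = 2450 ≡ 1, so λ ≡ 55.
  x = λ² - 4 - 53 = 3025 - 57 ≡ 45; y = λ·(4 - 45) - 78 ≡ 37. → (45, 37)
4G = (45, 37).
Next 3H:
Repeated addition: build up to 3H.
2H: tangent at (11, 20): λ = (3·11² + 34)/(2·20) ≡ 2/40. 40⁻¹ ≡ 2 (mod 79), so λ ≡ 2·2 ≡ 4.
  x = λ² - 11 - 11 = 16 - 22 ≡ 73; y = λ·(11 - 73) - 20 ≡ 48. → (73, 48)
3H: (73, 48) + (11, 20). λ = (20 - 48)/(11 - 73) ≡ 51/17 mod 79. 17⁻¹ ≡ 14 (mod 79), so λ ≡ 3.
  x = λ² - 73 - 11 = 9 - 84 ≡ 4; y = λ·(73 - 4) - 48 ≡ 1. → (4, 1)
3H = (4, 1).
Finally 4G + 3H:
(45, 37) + (4, 1). λ = (1 - 37)/(4 - 45) ≡ 43/38 mod 79. 38⁻¹ ≡ 52 (mod 79), so λ ≡ 24.
  x = λ² - 45 - 4 = 576 - 49 ≡ 53; y = λ·(45 - 53) - 37 ≡ 8. → (53, 8)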